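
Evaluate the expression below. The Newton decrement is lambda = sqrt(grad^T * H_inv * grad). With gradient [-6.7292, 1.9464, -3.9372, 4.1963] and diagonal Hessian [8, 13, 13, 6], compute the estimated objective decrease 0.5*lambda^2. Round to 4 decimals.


Step 1: H is diagonal, so H^(-1) * g = [-0.8412, 0.1497, -0.3029, 0.6994].
Step 2: g^T H^(-1) g = sum_i g_i^2 / H_ii
  = (-6.7292)^2/8 + (1.9464)^2/13 + (-3.9372)^2/13 + (4.1963)^2/6
  = 5.6603 + 0.2914 + 1.1924 + 2.9348 = 10.0789
Step 3: Objective decrease = 0.5 * g^T H^(-1) g = 5.0395


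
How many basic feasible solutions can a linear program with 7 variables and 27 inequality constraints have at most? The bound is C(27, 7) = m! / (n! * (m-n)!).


Each vertex corresponds to some choice of n active constraints out of m, so the number of vertices is at most C(m, n) = m! / (n!(m-n)!).
m = 27, n = 7
Numerator: 27 * 26 * 25 * 24 * 23 * 22 * 21
Denominator: 7! = 5040
C(27, 7) = 888030


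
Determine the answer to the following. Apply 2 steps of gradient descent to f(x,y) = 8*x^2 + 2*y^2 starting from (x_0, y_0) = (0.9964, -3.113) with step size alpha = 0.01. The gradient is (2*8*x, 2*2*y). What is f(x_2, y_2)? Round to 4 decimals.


Gradient descent on f(x,y) = 8*x^2 + 2*y^2.
Starting point: (0.9964, -3.113), alpha = 0.01
Step 1: grad_x = 2*8*0.9964 = 15.9424, grad_y = 2*2*-3.113 = -12.452
  x_1 = 0.9964 - 0.01*15.9424 = 0.837
  y_1 = -3.113 - 0.01*-12.452 = -2.9885
Step 2: grad_x = 2*8*0.837 = 13.3916, grad_y = 2*2*-2.9885 = -11.9539
  x_2 = 0.837 - 0.01*13.3916 = 0.7031
  y_2 = -2.9885 - 0.01*-11.9539 = -2.8689
f(0.7031, -2.8689) = 8*0.7031^2 + 2*(-2.8689)^2 = 20.416


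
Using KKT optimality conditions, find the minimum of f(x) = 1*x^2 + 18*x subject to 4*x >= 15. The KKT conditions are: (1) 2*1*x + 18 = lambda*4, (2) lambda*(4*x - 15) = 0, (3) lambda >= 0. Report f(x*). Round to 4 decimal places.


Step 1: Try lambda = 0 (constraint inactive).
x_unc = -18/(2*1) = -9.0
Check: 4*-9.0 = -36.0 < 15 -- violated!
Step 2: Constraint must be active: 4*x = 15
x* = 15/4 = 3.75
lambda = (2*1*3.75 + 18)/4 = 6.375
Step 3: Compute optimal value.
f(x*) = 1*3.75^2 + 18*3.75 = 81.5625


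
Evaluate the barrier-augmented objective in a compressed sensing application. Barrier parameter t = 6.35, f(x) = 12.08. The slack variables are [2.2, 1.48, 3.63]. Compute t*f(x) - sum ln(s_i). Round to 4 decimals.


Step 1: Compute log-barrier.
ln values: [0.7885, 0.392, 1.2892]
phi = -(0.7885 + 0.392 + 1.2892) = -2.4697
Step 2: Compute augmented objective.
t*f(x) = 6.35*12.08 = 76.708
Total = 76.708 - 2.4697 = 74.2383


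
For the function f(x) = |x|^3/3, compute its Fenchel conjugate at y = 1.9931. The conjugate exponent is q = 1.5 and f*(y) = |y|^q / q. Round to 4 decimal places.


The conjugate exponent q satisfies 1/p + 1/q = 1.
p = 3, so q = 3/(3 - 1) = 1.5
|y|^q = 1.9931^1.5 = 2.8138
f*(1.9931) = 2.8138 / 1.5 = 1.8759


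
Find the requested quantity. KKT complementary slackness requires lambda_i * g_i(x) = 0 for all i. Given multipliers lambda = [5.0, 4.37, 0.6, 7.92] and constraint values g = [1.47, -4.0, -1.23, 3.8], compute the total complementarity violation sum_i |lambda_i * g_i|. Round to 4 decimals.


KKT complementary slackness check:
lambda_1 * g_1 = 5.0 * 1.47 = 7.35
lambda_2 * g_2 = 4.37 * -4.0 = -17.48
lambda_3 * g_3 = 0.6 * -1.23 = -0.738
lambda_4 * g_4 = 7.92 * 3.8 = 30.096
Total violation = 7.35 + 17.48 + 0.738 + 30.096 = 55.664


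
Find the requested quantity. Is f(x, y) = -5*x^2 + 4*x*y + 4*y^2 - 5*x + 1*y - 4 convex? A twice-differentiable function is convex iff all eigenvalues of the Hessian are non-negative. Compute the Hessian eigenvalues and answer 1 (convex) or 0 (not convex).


The Hessian of f(x,y) = -5*x^2 + 4*x*y + 4*y^2 - 5*x + 1*y - 4 is:
H = [[-10, 4], [4, 8]]
Trace = -10 + 8 = -2
Determinant = -10*8 - (4)^2 = -96
Discriminant = (-2)^2 - 4*-96 = 388.0
Eigenvalues: lambda_1 = -10.8489, lambda_2 = 8.8489
The function is not convex.

0


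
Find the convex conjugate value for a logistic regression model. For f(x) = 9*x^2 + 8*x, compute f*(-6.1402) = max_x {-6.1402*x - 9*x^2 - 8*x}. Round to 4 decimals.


f*(y) = sup_x {y*x - a*x^2 - b*x} = sup_x {(y-b)*x - a*x^2}
FOC: (y - b) - 2a*x = 0 => x* = (y - b)/(2a)
x* = (-6.1402 - 8)/(2*9) = -0.7856
f*(-6.1402) = (y-b)^2/(4a) = (-6.1402 - 8)^2/(4*9)
= 199.9453/36 = 5.554


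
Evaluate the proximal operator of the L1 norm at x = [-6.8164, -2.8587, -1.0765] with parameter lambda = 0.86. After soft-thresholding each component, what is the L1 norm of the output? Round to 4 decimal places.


Soft-thresholding with lambda = 0.86:
prox(-6.8164) = sign(-6.8164)*max(|-6.8164| - 0.86, 0) = -5.9564
prox(-2.8587) = sign(-2.8587)*max(|-2.8587| - 0.86, 0) = -1.9987
prox(-1.0765) = sign(-1.0765)*max(|-1.0765| - 0.86, 0) = -0.2165
prox(x) = [-5.9564, -1.9987, -0.2165]
||prox(x)||_1 = 5.9564 + 1.9987 + 0.2165 = 8.1716


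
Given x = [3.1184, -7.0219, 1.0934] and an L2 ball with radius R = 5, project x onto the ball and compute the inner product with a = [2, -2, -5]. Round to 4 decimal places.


Step 1: Compute ||x|| (intermediates to 6 decimals).
||x|| = sqrt(3.1184^2 + (-7.0219)^2 + 1.0934^2) = 7.760607
Step 2: Project.
Since ||x|| > R, scale = R/||x|| = 5/7.760607 = 0.64428, proj(x) = scale * x
proj(x) = [2.009123, -4.52407, 0.704456]
Step 3: Dot product.
a^T * proj(x) = 2*2.009123 - 2*(-4.52407) - 5*0.704456 = 9.5441


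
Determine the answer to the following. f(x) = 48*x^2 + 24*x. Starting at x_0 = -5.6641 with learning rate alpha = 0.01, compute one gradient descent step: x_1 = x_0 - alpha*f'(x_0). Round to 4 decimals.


We compute the gradient at x_0 and apply the update.
f'(x) = 96*x + 24
f'(-5.6641) = 96*-5.6641 + 24 = -519.7536
x_1 = -5.6641 - 0.01*-519.7536 = -0.4666


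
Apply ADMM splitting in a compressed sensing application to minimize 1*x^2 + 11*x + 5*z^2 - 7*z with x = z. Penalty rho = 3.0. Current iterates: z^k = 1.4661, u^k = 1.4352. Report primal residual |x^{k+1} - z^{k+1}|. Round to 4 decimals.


ADMM iteration with rho = 3.0, z^k = 1.4661, u^k = 1.4352
Step 1: x-update.
Minimize 1*x^2 + 11*x + (3.0/2)*(x - 1.4661 + 1.4352)^2
FOC: (2*1 + 3.0)*x = -11 + 3.0*(1.4661 - 1.4352)
x^{k+1} = -2.1815
Step 2: z-update.
Minimize 5*z^2 - 7*z + (3.0/2)*(-2.1815 - z + 1.4352)^2
FOC: (2*5 + 3.0)*z = 7 + 3.0*(-2.1815 + 1.4352)
z^{k+1} = 0.3662
Step 3: u-update.
u^{k+1} = 1.4352 - 2.1815 - 0.3662 = -1.1125
Step 4: Primal residual = |-2.1815 - 0.3662| = 2.5477


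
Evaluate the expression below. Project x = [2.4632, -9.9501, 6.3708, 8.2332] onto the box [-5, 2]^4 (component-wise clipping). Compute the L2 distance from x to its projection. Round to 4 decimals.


Project each component onto [-5, 2].
clip(2.4632) = 2.0, clip(-9.9501) = -5.0, clip(6.3708) = 2.0, clip(8.2332) = 2.0
Projection = [2.0, -5.0, 2.0, 2.0]
Squared diffs: [0.2146, 24.5035, 19.1039, 38.8528]
Distance = sqrt(82.6748) = 9.0926


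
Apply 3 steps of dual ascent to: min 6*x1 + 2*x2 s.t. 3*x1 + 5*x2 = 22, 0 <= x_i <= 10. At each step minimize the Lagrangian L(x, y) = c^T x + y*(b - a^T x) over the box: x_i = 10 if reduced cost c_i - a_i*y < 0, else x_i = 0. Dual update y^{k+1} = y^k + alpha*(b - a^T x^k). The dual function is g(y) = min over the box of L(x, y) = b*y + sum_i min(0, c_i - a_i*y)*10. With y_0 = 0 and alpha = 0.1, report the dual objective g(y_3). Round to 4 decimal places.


Dual ascent for LP: min 6*x1 + 2*x2, 3*x1 + 5*x2 = 22, 0 <= x_i <= 10
Step 1: y^k = 0.0, reduced costs: (6.0, 2.0)
  x^k = (0.0, 0.0), subgradient = b - a^T x = 22.0
  y^{k+1} = 0.0 + 0.1*22.0 = 2.2
Step 2: y^k = 2.2, reduced costs: (-0.6, -9.0)
  x^k = (10.0, 10.0), subgradient = b - a^T x = -58.0
  y^{k+1} = 2.2 + 0.1*-58.0 = -3.6
Step 3: y^k = -3.6, reduced costs: (16.8, 20.0)
  x^k = (0.0, 0.0), subgradient = b - a^T x = 22.0
  y^{k+1} = -3.6 + 0.1*22.0 = -1.4
Dual objective at y_3 = -1.4: reduced costs (10.2, 9.0), box minimizer x = (0.0, 0.0)
g(y_3) = b*y + (c1 - a1*y)*x1 + (c2 - a2*y)*x2 = 22*(-1.4) + 10.2*0.0 + 9.0*0.0 = -30.8 + 0.0 + 0.0 = -30.8


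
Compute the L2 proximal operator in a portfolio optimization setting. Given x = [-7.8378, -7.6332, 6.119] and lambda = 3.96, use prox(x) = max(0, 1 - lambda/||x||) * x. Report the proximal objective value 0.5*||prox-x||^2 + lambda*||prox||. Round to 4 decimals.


Step 1: Compute ||x||.
||x|| = 12.5355
Step 2: Compute scaling factor.
scale = max(0, 1 - 3.96/12.5355) = 0.6841
Step 3: prox(x) = [-5.3618, -5.2219, 4.186]
||prox(x)|| = 8.5755
Step 4: Proximal objective.
0.5*||prox-x||^2 = 7.8408
lambda*||prox|| = 33.959
Total = 41.7998


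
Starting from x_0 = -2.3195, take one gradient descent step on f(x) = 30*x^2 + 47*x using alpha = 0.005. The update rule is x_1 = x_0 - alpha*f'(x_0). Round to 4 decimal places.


We compute the gradient at x_0 and apply the update.
f'(x) = 60*x + 47
f'(-2.3195) = 60*-2.3195 + 47 = -92.17
x_1 = -2.3195 - 0.005*-92.17 = -1.8587


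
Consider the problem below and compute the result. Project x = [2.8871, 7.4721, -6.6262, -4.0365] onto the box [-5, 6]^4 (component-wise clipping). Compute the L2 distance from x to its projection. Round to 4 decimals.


Project each component onto [-5, 6].
clip(2.8871) = 2.8871, clip(7.4721) = 6.0, clip(-6.6262) = -5.0, clip(-4.0365) = -4.0365
Projection = [2.8871, 6.0, -5.0, -4.0365]
Squared diffs: [0.0, 2.1671, 2.6445, 0.0]
Distance = sqrt(4.8116) = 2.1935


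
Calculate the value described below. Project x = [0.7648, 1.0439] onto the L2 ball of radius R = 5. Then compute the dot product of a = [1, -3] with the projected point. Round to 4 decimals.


Step 1: Compute ||x|| (intermediates to 6 decimals).
||x|| = sqrt(0.7648^2 + 1.0439^2) = 1.294081
Step 2: Project.
Since ||x|| <= R, proj = x (no scaling needed).
proj(x) = [0.7648, 1.0439]
Step 3: Dot product.
a^T * proj(x) = 1*0.7648 - 3*1.0439 = -2.3669


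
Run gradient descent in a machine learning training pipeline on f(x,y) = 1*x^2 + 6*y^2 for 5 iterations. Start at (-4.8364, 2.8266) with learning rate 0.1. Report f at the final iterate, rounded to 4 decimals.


Gradient descent on f(x,y) = 1*x^2 + 6*y^2.
Starting point: (-4.8364, 2.8266), alpha = 0.1
Step 1: grad_x = 2*1*-4.8364 = -9.6728, grad_y = 2*6*2.8266 = 33.9192
  x_1 = -4.8364 - 0.1*-9.6728 = -3.8691
  y_1 = 2.8266 - 0.1*33.9192 = -0.5653
Step 2: grad_x = 2*1*-3.8691 = -7.7382, grad_y = 2*6*-0.5653 = -6.7838
  x_2 = -3.8691 - 0.1*-7.7382 = -3.0953
  y_2 = -0.5653 - 0.1*-6.7838 = 0.1131
Step 3: grad_x = 2*1*-3.0953 = -6.1906, grad_y = 2*6*0.1131 = 1.3568
  x_3 = -3.0953 - 0.1*-6.1906 = -2.4762
  y_3 = 0.1131 - 0.1*1.3568 = -0.0226
Step 4: grad_x = 2*1*-2.4762 = -4.9525, grad_y = 2*6*-0.0226 = -0.2714
  x_4 = -2.4762 - 0.1*-4.9525 = -1.981
  y_4 = -0.0226 - 0.1*-0.2714 = 0.0045
Step 5: grad_x = 2*1*-1.981 = -3.962, grad_y = 2*6*0.0045 = 0.0543
  x_5 = -1.981 - 0.1*-3.962 = -1.5848
  y_5 = 0.0045 - 0.1*0.0543 = -0.0009
f(-1.5848, -0.0009) = 1*(-1.5848)^2 + 6*(-0.0009)^2 = 2.5116


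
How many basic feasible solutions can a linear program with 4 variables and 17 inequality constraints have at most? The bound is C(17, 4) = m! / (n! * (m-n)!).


Each vertex corresponds to some choice of n active constraints out of m, so the number of vertices is at most C(m, n) = m! / (n!(m-n)!).
m = 17, n = 4
Numerator: 17 * 16 * 15 * 14
Denominator: 4! = 24
C(17, 4) = 2380


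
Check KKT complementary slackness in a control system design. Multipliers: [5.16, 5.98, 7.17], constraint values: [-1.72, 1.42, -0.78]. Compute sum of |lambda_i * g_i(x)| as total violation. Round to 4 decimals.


KKT complementary slackness check:
lambda_1 * g_1 = 5.16 * -1.72 = -8.8752
lambda_2 * g_2 = 5.98 * 1.42 = 8.4916
lambda_3 * g_3 = 7.17 * -0.78 = -5.5926
Total violation = 8.8752 + 8.4916 + 5.5926 = 22.9594


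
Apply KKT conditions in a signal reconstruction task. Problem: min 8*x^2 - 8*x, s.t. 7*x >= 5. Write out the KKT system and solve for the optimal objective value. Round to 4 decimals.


Step 1: Try lambda = 0 (constraint inactive).
x_unc = 8/(2*8) = 0.5
Check: 7*0.5 = 3.5 < 5 -- violated!
Step 2: Constraint must be active: 7*x = 5
x* = 5/7 = 0.7143 (rounded; the exact value 5/7 is used below)
lambda = (2*8*(5/7) - 8)/7 = 0.4898
Step 3: Compute optimal value.
f(x*) = 8*(5/7)^2 - 8*(5/7) = -1.6327


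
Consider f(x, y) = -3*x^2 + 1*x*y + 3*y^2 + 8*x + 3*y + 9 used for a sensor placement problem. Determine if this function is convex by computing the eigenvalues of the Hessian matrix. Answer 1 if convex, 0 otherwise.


The Hessian of f(x,y) = -3*x^2 + 1*x*y + 3*y^2 + 8*x + 3*y + 9 is:
H = [[-6, 1], [1, 6]]
Trace = -6 + 6 = 0
Determinant = -6*6 - (1)^2 = -37
Discriminant = (0)^2 - 4*-37 = 148.0
Eigenvalues: lambda_1 = -6.0828, lambda_2 = 6.0828
The function is not convex.

0


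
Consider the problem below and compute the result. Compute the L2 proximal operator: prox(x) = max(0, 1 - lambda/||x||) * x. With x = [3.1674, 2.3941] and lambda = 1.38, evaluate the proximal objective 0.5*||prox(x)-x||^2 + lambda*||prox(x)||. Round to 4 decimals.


Step 1: Compute ||x||.
||x|| = 3.9704
Step 2: Compute scaling factor.
scale = max(0, 1 - 1.38/3.9704) = 0.6524
Step 3: prox(x) = [2.0665, 1.562]
||prox(x)|| = 2.5904
Step 4: Proximal objective.
0.5*||prox-x||^2 = 0.9522
lambda*||prox|| = 3.5748
Total = 4.527


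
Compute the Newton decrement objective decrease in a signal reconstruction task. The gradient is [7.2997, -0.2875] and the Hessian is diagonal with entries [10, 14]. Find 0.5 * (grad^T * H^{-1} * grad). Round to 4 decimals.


Step 1: H is diagonal, so H^(-1) * g = [0.73, -0.0205].
Step 2: g^T H^(-1) g = sum_i g_i^2 / H_ii
  = (7.2997)^2/10 + (-0.2875)^2/14
  = 5.3286 + 0.0059 = 5.3345
Step 3: Objective decrease = 0.5 * g^T H^(-1) g = 2.6672


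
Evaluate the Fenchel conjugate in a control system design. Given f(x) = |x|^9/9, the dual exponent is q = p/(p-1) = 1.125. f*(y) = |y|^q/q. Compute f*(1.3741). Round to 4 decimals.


The conjugate exponent q satisfies 1/p + 1/q = 1.
p = 9, so q = 9/(9 - 1) = 1.125
|y|^q = 1.3741^1.125 = 1.4298
f*(1.3741) = 1.4298 / 1.125 = 1.2709


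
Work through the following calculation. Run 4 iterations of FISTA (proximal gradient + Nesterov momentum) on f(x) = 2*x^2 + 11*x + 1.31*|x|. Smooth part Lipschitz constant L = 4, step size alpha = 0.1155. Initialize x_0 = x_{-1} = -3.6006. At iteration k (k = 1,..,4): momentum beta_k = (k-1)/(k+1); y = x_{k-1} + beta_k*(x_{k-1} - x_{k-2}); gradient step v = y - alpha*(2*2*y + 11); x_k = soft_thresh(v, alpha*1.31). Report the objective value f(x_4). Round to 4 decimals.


FISTA on f(x) = 2*x^2 + 11*x + 1.31*|x|
L = 4, alpha = 0.1155
Iteration 1: beta = 0.0, y = -3.6006 + 0.0*(-3.6006 + 3.6006) = -3.6006
  grad(y) = -3.4024, v = y - alpha*grad = -3.2076
  prox(v) = soft_thresh(-3.2076, 0.1513) = -3.0563
Iteration 2: beta = 0.3333, y = -3.0563 + 0.3333*(-3.0563 + 3.6006) = -2.8749
  grad(y) = -0.4996, v = y - alpha*grad = -2.8172
  prox(v) = soft_thresh(-2.8172, 0.1513) = -2.6659
Iteration 3: beta = 0.5, y = -2.6659 + 0.5*(-2.6659 + 3.0563) = -2.4707
  grad(y) = 1.1173, v = y - alpha*grad = -2.5997
  prox(v) = soft_thresh(-2.5997, 0.1513) = -2.4484
Iteration 4: beta = 0.6, y = -2.4484 + 0.6*(-2.4484 + 2.6659) = -2.3179
  grad(y) = 1.7283, v = y - alpha*grad = -2.5175
  prox(v) = soft_thresh(-2.5175, 0.1513) = -2.3662
f(x_4) = 2*(-2.3662)^2 + 11*(-2.3662) + 1.31*|-2.3662| = -11.7307


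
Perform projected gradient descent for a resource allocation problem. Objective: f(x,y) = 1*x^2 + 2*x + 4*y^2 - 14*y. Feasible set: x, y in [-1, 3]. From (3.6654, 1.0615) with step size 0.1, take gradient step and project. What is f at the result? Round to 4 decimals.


Step 1: Compute gradient at (3.6654, 1.0615).
grad_x = 2*1*3.6654 + 2 = 9.3308
grad_y = 2*4*1.0615 - 14 = -5.508
Step 2: Gradient step.
x_raw = 3.6654 - 0.1*9.3308 = 2.7323
y_raw = 1.0615 - 0.1*-5.508 = 1.6123
Step 3: Project onto [-1, 3].
x_proj = clip(2.7323) = 2.7323
y_proj = clip(1.6123) = 1.6123
Step 4: Evaluate f.
f(2.7323, 1.6123) = 0.7561


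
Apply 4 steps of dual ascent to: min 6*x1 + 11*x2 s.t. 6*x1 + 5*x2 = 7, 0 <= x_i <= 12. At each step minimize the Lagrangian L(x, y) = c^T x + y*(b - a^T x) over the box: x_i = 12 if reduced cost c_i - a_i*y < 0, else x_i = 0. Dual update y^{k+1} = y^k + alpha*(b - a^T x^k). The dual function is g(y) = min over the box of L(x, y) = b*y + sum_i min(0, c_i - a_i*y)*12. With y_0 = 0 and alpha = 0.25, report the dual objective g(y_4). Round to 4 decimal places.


Dual ascent for LP: min 6*x1 + 11*x2, 6*x1 + 5*x2 = 7, 0 <= x_i <= 12
Step 1: y^k = 0.0, reduced costs: (6.0, 11.0)
  x^k = (0.0, 0.0), subgradient = b - a^T x = 7.0
  y^{k+1} = 0.0 + 0.25*7.0 = 1.75
Step 2: y^k = 1.75, reduced costs: (-4.5, 2.25)
  x^k = (12.0, 0.0), subgradient = b - a^T x = -65.0
  y^{k+1} = 1.75 + 0.25*-65.0 = -14.5
Step 3: y^k = -14.5, reduced costs: (93.0, 83.5)
  x^k = (0.0, 0.0), subgradient = b - a^T x = 7.0
  y^{k+1} = -14.5 + 0.25*7.0 = -12.75
Step 4: y^k = -12.75, reduced costs: (82.5, 74.75)
  x^k = (0.0, 0.0), subgradient = b - a^T x = 7.0
  y^{k+1} = -12.75 + 0.25*7.0 = -11.0
Dual objective at y_4 = -11.0: reduced costs (72.0, 66.0), box minimizer x = (0.0, 0.0)
g(y_4) = b*y + (c1 - a1*y)*x1 + (c2 - a2*y)*x2 = 7*(-11.0) + 72.0*0.0 + 66.0*0.0 = -77.0 + 0.0 + 0.0 = -77.0


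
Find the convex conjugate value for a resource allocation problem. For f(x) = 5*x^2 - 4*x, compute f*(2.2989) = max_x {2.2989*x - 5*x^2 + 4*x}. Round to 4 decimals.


f*(y) = sup_x {y*x - a*x^2 - b*x} = sup_x {(y-b)*x - a*x^2}
FOC: (y - b) - 2a*x = 0 => x* = (y - b)/(2a)
x* = (2.2989 + 4)/(2*5) = 0.6299
f*(2.2989) = (y-b)^2/(4a) = (2.2989 + 4)^2/(4*5)
= 39.6761/20 = 1.9838


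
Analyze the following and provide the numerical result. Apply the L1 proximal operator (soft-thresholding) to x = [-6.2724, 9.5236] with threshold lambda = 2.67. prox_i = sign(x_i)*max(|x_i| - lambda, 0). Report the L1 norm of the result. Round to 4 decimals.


Soft-thresholding with lambda = 2.67:
prox(-6.2724) = sign(-6.2724)*max(|-6.2724| - 2.67, 0) = -3.6024
prox(9.5236) = sign(9.5236)*max(|9.5236| - 2.67, 0) = 6.8536
prox(x) = [-3.6024, 6.8536]
||prox(x)||_1 = 3.6024 + 6.8536 = 10.456


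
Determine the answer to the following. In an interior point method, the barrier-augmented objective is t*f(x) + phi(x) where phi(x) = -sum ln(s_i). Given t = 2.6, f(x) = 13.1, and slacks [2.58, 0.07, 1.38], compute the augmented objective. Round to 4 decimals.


Step 1: Compute log-barrier.
ln values: [0.9478, -2.6593, 0.3221]
phi = -(0.9478 - 2.6593 + 0.3221) = 1.3894
Step 2: Compute augmented objective.
t*f(x) = 2.6*13.1 = 34.06
Total = 34.06 + 1.3894 = 35.4494


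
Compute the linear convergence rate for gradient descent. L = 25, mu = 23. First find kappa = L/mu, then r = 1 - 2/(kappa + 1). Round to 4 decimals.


Step 1: Compute the condition number.
kappa = L/mu = 25/23 = 1.087
Step 2: Compute the convergence rate.
r = 1 - 2/(kappa + 1) = 1 - 2*mu/(L + mu) = (L - mu)/(L + mu) = 2/48 = 0.0417


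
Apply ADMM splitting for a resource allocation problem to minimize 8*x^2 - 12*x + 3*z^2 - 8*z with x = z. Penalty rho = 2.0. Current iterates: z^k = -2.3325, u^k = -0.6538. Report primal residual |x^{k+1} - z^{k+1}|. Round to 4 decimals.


ADMM iteration with rho = 2.0, z^k = -2.3325, u^k = -0.6538
Step 1: x-update.
Minimize 8*x^2 - 12*x + (2.0/2)*(x + 2.3325 - 0.6538)^2
FOC: (2*8 + 2.0)*x = 12 + 2.0*(-2.3325 + 0.6538)
x^{k+1} = 0.4801
Step 2: z-update.
Minimize 3*z^2 - 8*z + (2.0/2)*(0.4801 - z - 0.6538)^2
FOC: (2*3 + 2.0)*z = 8 + 2.0*(0.4801 - 0.6538)
z^{k+1} = 0.9566
Step 3: u-update.
u^{k+1} = -0.6538 + 0.4801 - 0.9566 = -1.1302
Step 4: Primal residual = |0.4801 - 0.9566| = 0.4764


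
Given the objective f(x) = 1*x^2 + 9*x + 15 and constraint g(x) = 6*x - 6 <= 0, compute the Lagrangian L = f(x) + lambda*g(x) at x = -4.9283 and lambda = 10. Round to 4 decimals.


Step 1: Evaluate f(x).
f(-4.9283) = 1*(-4.9283)^2 + 9*(-4.9283) + 15 = -5.0666
Step 2: Evaluate g(x).
g(-4.9283) = 6*-4.9283 - 6 = -35.5698
Step 3: Compute Lagrangian.
L = -5.0666 + 10*-35.5698 = -360.7646


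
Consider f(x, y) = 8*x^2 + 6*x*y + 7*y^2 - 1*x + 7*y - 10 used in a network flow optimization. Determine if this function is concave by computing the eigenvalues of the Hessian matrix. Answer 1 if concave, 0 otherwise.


The Hessian of f(x,y) = 8*x^2 + 6*x*y + 7*y^2 - 1*x + 7*y - 10 is:
H = [[16, 6], [6, 14]]
Trace = 16 + 14 = 30
Determinant = 16*14 - (6)^2 = 188
Discriminant = (30)^2 - 4*188 = 148.0
Eigenvalues: lambda_1 = 8.9172, lambda_2 = 21.0828
The function is not concave.

0


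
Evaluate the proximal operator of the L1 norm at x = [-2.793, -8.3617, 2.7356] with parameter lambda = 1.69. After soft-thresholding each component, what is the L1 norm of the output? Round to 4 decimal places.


Soft-thresholding with lambda = 1.69:
prox(-2.793) = sign(-2.793)*max(|-2.793| - 1.69, 0) = -1.103
prox(-8.3617) = sign(-8.3617)*max(|-8.3617| - 1.69, 0) = -6.6717
prox(2.7356) = sign(2.7356)*max(|2.7356| - 1.69, 0) = 1.0456
prox(x) = [-1.103, -6.6717, 1.0456]
||prox(x)||_1 = 1.103 + 6.6717 + 1.0456 = 8.8203


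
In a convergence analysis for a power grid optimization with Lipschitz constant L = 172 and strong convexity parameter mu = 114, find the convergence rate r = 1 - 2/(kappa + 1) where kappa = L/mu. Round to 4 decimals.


Step 1: Compute the condition number.
kappa = L/mu = 172/114 = 1.5088
Step 2: Compute the convergence rate.
r = 1 - 2/(kappa + 1) = 1 - 2*mu/(L + mu) = (L - mu)/(L + mu) = 58/286 = 0.2028


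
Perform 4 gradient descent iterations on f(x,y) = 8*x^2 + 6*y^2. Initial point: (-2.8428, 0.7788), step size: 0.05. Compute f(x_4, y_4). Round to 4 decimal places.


Gradient descent on f(x,y) = 8*x^2 + 6*y^2.
Starting point: (-2.8428, 0.7788), alpha = 0.05
Step 1: grad_x = 2*8*-2.8428 = -45.4848, grad_y = 2*6*0.7788 = 9.3456
  x_1 = -2.8428 - 0.05*-45.4848 = -0.5686
  y_1 = 0.7788 - 0.05*9.3456 = 0.3115
Step 2: grad_x = 2*8*-0.5686 = -9.097, grad_y = 2*6*0.3115 = 3.7382
  x_2 = -0.5686 - 0.05*-9.097 = -0.1137
  y_2 = 0.3115 - 0.05*3.7382 = 0.1246
Step 3: grad_x = 2*8*-0.1137 = -1.8194, grad_y = 2*6*0.1246 = 1.4953
  x_3 = -0.1137 - 0.05*-1.8194 = -0.0227
  y_3 = 0.1246 - 0.05*1.4953 = 0.0498
Step 4: grad_x = 2*8*-0.0227 = -0.3639, grad_y = 2*6*0.0498 = 0.5981
  x_4 = -0.0227 - 0.05*-0.3639 = -0.0045
  y_4 = 0.0498 - 0.05*0.5981 = 0.0199
f(-0.0045, 0.0199) = 8*(-0.0045)^2 + 6*0.0199^2 = 0.0026


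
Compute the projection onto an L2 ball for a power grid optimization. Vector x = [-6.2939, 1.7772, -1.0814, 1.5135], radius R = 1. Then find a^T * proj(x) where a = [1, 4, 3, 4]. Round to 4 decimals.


Step 1: Compute ||x|| (intermediates to 6 decimals).
||x|| = sqrt((-6.2939)^2 + 1.7772^2 + (-1.0814)^2 + 1.5135^2) = 6.799392
Step 2: Project.
Since ||x|| > R, scale = R/||x|| = 1/6.799392 = 0.147072, proj(x) = scale * x
proj(x) = [-0.925656, 0.261376, -0.159044, 0.222593]
Step 3: Dot product.
a^T * proj(x) = 1*(-0.925656) + 4*0.261376 + 3*(-0.159044) + 4*0.222593 = 0.5331


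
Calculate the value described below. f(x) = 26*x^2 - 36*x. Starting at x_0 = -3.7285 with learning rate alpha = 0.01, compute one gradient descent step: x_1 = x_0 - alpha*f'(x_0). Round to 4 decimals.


We compute the gradient at x_0 and apply the update.
f'(x) = 52*x - 36
f'(-3.7285) = 52*-3.7285 - 36 = -229.882
x_1 = -3.7285 - 0.01*-229.882 = -1.4297


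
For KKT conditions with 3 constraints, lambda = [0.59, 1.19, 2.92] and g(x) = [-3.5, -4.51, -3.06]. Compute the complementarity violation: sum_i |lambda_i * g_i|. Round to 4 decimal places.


KKT complementary slackness check:
lambda_1 * g_1 = 0.59 * -3.5 = -2.065
lambda_2 * g_2 = 1.19 * -4.51 = -5.3669
lambda_3 * g_3 = 2.92 * -3.06 = -8.9352
Total violation = 2.065 + 5.3669 + 8.9352 = 16.3671


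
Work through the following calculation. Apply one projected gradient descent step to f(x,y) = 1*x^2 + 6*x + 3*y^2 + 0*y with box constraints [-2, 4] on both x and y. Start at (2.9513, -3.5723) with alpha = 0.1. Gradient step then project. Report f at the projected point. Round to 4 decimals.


Step 1: Compute gradient at (2.9513, -3.5723).
grad_x = 2*1*2.9513 + 6 = 11.9026
grad_y = 2*3*-3.5723 + 0 = -21.4338
Step 2: Gradient step.
x_raw = 2.9513 - 0.1*11.9026 = 1.761
y_raw = -3.5723 - 0.1*-21.4338 = -1.4289
Step 3: Project onto [-2, 4].
x_proj = clip(1.761) = 1.761
y_proj = clip(-1.4289) = -1.4289
Step 4: Evaluate f.
f(1.761, -1.4289) = 19.7929


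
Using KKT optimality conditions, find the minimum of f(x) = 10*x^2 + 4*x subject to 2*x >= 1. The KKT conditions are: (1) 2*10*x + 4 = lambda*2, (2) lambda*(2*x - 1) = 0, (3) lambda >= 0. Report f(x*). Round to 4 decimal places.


Step 1: Try lambda = 0 (constraint inactive).
x_unc = -4/(2*10) = -0.2
Check: 2*-0.2 = -0.4 < 1 -- violated!
Step 2: Constraint must be active: 2*x = 1
x* = 1/2 = 0.5
lambda = (2*10*0.5 + 4)/2 = 7.0
Step 3: Compute optimal value.
f(x*) = 10*0.5^2 + 4*0.5 = 4.5


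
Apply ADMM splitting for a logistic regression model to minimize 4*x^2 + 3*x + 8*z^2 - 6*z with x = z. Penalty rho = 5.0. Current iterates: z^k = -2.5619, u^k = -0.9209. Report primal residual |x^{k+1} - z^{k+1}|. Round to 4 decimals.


ADMM iteration with rho = 5.0, z^k = -2.5619, u^k = -0.9209
Step 1: x-update.
Minimize 4*x^2 + 3*x + (5.0/2)*(x + 2.5619 - 0.9209)^2
FOC: (2*4 + 5.0)*x = -3 + 5.0*(-2.5619 + 0.9209)
x^{k+1} = -0.8619
Step 2: z-update.
Minimize 8*z^2 - 6*z + (5.0/2)*(-0.8619 - z - 0.9209)^2
FOC: (2*8 + 5.0)*z = 6 + 5.0*(-0.8619 - 0.9209)
z^{k+1} = -0.1388
Step 3: u-update.
u^{k+1} = -0.9209 - 0.8619 + 0.1388 = -1.6441
Step 4: Primal residual = |-0.8619 + 0.1388| = 0.7232


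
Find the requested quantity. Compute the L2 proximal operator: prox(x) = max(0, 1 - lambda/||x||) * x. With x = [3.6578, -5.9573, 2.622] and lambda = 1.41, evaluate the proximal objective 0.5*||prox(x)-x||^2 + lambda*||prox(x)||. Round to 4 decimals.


Step 1: Compute ||x||.
||x|| = 7.4662
Step 2: Compute scaling factor.
scale = max(0, 1 - 1.41/7.4662) = 0.8111
Step 3: prox(x) = [2.967, -4.8323, 2.1268]
||prox(x)|| = 6.0562
Step 4: Proximal objective.
0.5*||prox-x||^2 = 0.9941
lambda*||prox|| = 8.5392
Total = 9.5333


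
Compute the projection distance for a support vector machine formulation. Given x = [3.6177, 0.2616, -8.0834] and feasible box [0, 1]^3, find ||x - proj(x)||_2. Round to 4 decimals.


Project each component onto [0, 1].
clip(3.6177) = 1.0, clip(0.2616) = 0.2616, clip(-8.0834) = 0.0
Projection = [1.0, 0.2616, 0.0]
Squared diffs: [6.8524, 0.0, 65.3414]
Distance = sqrt(72.1938) = 8.4967


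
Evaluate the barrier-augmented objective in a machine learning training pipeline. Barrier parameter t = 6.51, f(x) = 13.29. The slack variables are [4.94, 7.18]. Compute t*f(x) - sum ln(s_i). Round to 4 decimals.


Step 1: Compute log-barrier.
ln values: [1.5974, 1.9713]
phi = -(1.5974 + 1.9713) = -3.5687
Step 2: Compute augmented objective.
t*f(x) = 6.51*13.29 = 86.5179
Total = 86.5179 - 3.5687 = 82.9492


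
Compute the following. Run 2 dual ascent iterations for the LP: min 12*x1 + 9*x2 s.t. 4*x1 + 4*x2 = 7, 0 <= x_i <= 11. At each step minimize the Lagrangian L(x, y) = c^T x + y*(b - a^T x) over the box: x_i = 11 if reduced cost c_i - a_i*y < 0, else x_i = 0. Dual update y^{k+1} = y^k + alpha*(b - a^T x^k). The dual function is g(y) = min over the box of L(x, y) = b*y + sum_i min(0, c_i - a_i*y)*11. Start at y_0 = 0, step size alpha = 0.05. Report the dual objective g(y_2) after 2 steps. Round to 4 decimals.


Dual ascent for LP: min 12*x1 + 9*x2, 4*x1 + 4*x2 = 7, 0 <= x_i <= 11
Step 1: y^k = 0.0, reduced costs: (12.0, 9.0)
  x^k = (0.0, 0.0), subgradient = b - a^T x = 7.0
  y^{k+1} = 0.0 + 0.05*7.0 = 0.35
Step 2: y^k = 0.35, reduced costs: (10.6, 7.6)
  x^k = (0.0, 0.0), subgradient = b - a^T x = 7.0
  y^{k+1} = 0.35 + 0.05*7.0 = 0.7
Dual objective at y_2 = 0.7: reduced costs (9.2, 6.2), box minimizer x = (0.0, 0.0)
g(y_2) = b*y + (c1 - a1*y)*x1 + (c2 - a2*y)*x2 = 7*0.7 + 9.2*0.0 + 6.2*0.0 = 4.9 + 0.0 + 0.0 = 4.9


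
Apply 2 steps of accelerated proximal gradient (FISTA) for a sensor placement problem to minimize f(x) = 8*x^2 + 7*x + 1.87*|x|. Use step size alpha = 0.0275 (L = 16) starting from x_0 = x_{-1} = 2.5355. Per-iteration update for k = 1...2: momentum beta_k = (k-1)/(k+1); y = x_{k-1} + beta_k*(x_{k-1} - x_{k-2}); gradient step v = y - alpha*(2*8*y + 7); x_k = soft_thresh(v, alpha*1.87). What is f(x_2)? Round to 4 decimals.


FISTA on f(x) = 8*x^2 + 7*x + 1.87*|x|
L = 16, alpha = 0.0275
Iteration 1: beta = 0.0, y = 2.5355 + 0.0*(2.5355 - 2.5355) = 2.5355
  grad(y) = 47.568, v = y - alpha*grad = 1.2274
  prox(v) = soft_thresh(1.2274, 0.0514) = 1.176
Iteration 2: beta = 0.3333, y = 1.176 + 0.3333*(1.176 - 2.5355) = 0.7228
  grad(y) = 18.5644, v = y - alpha*grad = 0.2123
  prox(v) = soft_thresh(0.2123, 0.0514) = 0.1608
f(x_2) = 8*0.1608^2 + 7*0.1608 + 1.87*|0.1608| = 1.6335


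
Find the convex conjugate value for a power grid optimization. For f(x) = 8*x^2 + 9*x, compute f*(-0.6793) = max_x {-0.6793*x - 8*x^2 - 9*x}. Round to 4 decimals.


f*(y) = sup_x {y*x - a*x^2 - b*x} = sup_x {(y-b)*x - a*x^2}
FOC: (y - b) - 2a*x = 0 => x* = (y - b)/(2a)
x* = (-0.6793 - 9)/(2*8) = -0.605
f*(-0.6793) = (y-b)^2/(4a) = (-0.6793 - 9)^2/(4*8)
= 93.6888/32 = 2.9278


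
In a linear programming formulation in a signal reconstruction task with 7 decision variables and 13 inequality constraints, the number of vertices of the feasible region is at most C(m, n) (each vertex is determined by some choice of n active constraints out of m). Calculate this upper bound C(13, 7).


Each vertex corresponds to some choice of n active constraints out of m, so the number of vertices is at most C(m, n) = m! / (n!(m-n)!).
m = 13, n = 7
Numerator: 13 * 12 * 11 * 10 * 9 * 8 * 7
Denominator: 7! = 5040
C(13, 7) = 1716


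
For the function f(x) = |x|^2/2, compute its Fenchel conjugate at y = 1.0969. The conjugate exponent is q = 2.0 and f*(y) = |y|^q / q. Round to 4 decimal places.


The conjugate exponent q satisfies 1/p + 1/q = 1.
p = 2, so q = 2/(2 - 1) = 2.0
|y|^q = 1.0969^2.0 = 1.2032
f*(1.0969) = 1.2032 / 2.0 = 0.6016


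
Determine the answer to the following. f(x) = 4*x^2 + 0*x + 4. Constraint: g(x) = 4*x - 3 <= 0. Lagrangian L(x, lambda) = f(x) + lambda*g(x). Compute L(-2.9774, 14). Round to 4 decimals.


Step 1: Evaluate f(x).
f(-2.9774) = 4*(-2.9774)^2 + 0*(-2.9774) + 4 = 39.4596
Step 2: Evaluate g(x).
g(-2.9774) = 4*-2.9774 - 3 = -14.9096
Step 3: Compute Lagrangian.
L = 39.4596 + 14*-14.9096 = -169.2748


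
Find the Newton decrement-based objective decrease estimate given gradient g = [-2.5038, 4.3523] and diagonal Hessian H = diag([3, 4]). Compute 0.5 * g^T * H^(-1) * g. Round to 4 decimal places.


Step 1: H is diagonal, so H^(-1) * g = [-0.8346, 1.0881].
Step 2: g^T H^(-1) g = sum_i g_i^2 / H_ii
  = (-2.5038)^2/3 + (4.3523)^2/4
  = 2.0897 + 4.7356 = 6.8253
Step 3: Objective decrease = 0.5 * g^T H^(-1) g = 3.4127


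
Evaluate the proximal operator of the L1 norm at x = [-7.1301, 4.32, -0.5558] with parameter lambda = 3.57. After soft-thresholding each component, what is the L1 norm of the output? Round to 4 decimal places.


Soft-thresholding with lambda = 3.57:
prox(-7.1301) = sign(-7.1301)*max(|-7.1301| - 3.57, 0) = -3.5601
prox(4.32) = sign(4.32)*max(|4.32| - 3.57, 0) = 0.75
prox(-0.5558) = sign(-0.5558)*max(|-0.5558| - 3.57, 0) = 0.0
prox(x) = [-3.5601, 0.75, 0.0]
||prox(x)||_1 = 3.5601 + 0.75 + 0.0 = 4.3101


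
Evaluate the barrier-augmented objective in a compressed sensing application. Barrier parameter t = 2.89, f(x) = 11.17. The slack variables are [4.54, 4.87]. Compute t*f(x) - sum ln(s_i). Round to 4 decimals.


Step 1: Compute log-barrier.
ln values: [1.5129, 1.5831]
phi = -(1.5129 + 1.5831) = -3.096
Step 2: Compute augmented objective.
t*f(x) = 2.89*11.17 = 32.2813
Total = 32.2813 - 3.096 = 29.1853


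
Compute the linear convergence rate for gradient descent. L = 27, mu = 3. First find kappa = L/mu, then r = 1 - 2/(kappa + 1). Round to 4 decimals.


Step 1: Compute the condition number.
kappa = L/mu = 27/3 = 9.0
Step 2: Compute the convergence rate.
r = 1 - 2/(kappa + 1) = 1 - 2*mu/(L + mu) = (L - mu)/(L + mu) = 24/30 = 0.8


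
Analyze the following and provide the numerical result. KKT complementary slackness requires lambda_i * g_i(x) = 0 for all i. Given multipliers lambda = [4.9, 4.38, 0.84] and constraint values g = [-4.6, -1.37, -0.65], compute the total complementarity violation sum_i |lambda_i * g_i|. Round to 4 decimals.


KKT complementary slackness check:
lambda_1 * g_1 = 4.9 * -4.6 = -22.54
lambda_2 * g_2 = 4.38 * -1.37 = -6.0006
lambda_3 * g_3 = 0.84 * -0.65 = -0.546
Total violation = 22.54 + 6.0006 + 0.546 = 29.0866


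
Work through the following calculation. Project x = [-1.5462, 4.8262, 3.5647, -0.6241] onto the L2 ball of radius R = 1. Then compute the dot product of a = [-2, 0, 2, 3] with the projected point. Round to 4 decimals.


Step 1: Compute ||x|| (intermediates to 6 decimals).
||x|| = sqrt((-1.5462)^2 + 4.8262^2 + 3.5647^2 + (-0.6241)^2) = 6.227321
Step 2: Project.
Since ||x|| > R, scale = R/||x|| = 1/6.227321 = 0.160583, proj(x) = scale * x
proj(x) = [-0.248293, 0.775006, 0.57243, -0.10022]
Step 3: Dot product.
a^T * proj(x) = -2*(-0.248293) + 0*0.775006 + 2*0.57243 + 3*(-0.10022) = 1.3408


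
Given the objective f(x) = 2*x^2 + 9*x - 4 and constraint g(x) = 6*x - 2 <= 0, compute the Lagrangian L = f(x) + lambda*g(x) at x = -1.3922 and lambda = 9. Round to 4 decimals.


Step 1: Evaluate f(x).
f(-1.3922) = 2*(-1.3922)^2 + 9*(-1.3922) - 4 = -12.6534
Step 2: Evaluate g(x).
g(-1.3922) = 6*-1.3922 - 2 = -10.3532
Step 3: Compute Lagrangian.
L = -12.6534 + 9*-10.3532 = -105.8322


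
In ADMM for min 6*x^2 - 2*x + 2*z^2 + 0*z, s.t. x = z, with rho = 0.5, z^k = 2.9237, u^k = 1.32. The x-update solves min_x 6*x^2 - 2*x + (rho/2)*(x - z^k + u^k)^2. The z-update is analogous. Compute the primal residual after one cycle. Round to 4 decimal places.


ADMM iteration with rho = 0.5, z^k = 2.9237, u^k = 1.32
Step 1: x-update.
Minimize 6*x^2 - 2*x + (0.5/2)*(x - 2.9237 + 1.32)^2
FOC: (2*6 + 0.5)*x = 2 + 0.5*(2.9237 - 1.32)
x^{k+1} = 0.2241
Step 2: z-update.
Minimize 2*z^2 + 0*z + (0.5/2)*(0.2241 - z + 1.32)^2
FOC: (2*2 + 0.5)*z = 0 + 0.5*(0.2241 + 1.32)
z^{k+1} = 0.1716
Step 3: u-update.
u^{k+1} = 1.32 + 0.2241 - 0.1716 = 1.3726
Step 4: Primal residual = |0.2241 - 0.1716| = 0.0526


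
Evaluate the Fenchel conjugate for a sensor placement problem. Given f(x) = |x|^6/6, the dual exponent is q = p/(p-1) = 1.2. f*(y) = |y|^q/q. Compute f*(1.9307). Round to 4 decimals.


The conjugate exponent q satisfies 1/p + 1/q = 1.
p = 6, so q = 6/(6 - 1) = 1.2
|y|^q = 1.9307^1.2 = 2.2022
f*(1.9307) = 2.2022 / 1.2 = 1.8352


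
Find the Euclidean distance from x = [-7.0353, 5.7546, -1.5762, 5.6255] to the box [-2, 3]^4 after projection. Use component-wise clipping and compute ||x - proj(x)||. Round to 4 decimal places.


Project each component onto [-2, 3].
clip(-7.0353) = -2.0, clip(5.7546) = 3.0, clip(-1.5762) = -1.5762, clip(5.6255) = 3.0
Projection = [-2.0, 3.0, -1.5762, 3.0]
Squared diffs: [25.3542, 7.5878, 0.0, 6.8933]
Distance = sqrt(39.8353) = 6.3115


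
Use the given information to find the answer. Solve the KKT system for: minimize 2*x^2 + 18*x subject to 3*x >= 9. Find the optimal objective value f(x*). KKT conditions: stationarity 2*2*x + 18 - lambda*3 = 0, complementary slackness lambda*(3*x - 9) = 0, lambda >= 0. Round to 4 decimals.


Step 1: Try lambda = 0 (constraint inactive).
x_unc = -18/(2*2) = -4.5
Check: 3*-4.5 = -13.5 < 9 -- violated!
Step 2: Constraint must be active: 3*x = 9
x* = 9/3 = 3.0
lambda = (2*2*3.0 + 18)/3 = 10.0
Step 3: Compute optimal value.
f(x*) = 2*3.0^2 + 18*3.0 = 72.0


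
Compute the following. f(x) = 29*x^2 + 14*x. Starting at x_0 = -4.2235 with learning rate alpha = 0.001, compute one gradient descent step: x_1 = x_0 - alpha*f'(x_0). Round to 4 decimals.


We compute the gradient at x_0 and apply the update.
f'(x) = 58*x + 14
f'(-4.2235) = 58*-4.2235 + 14 = -230.963
x_1 = -4.2235 - 0.001*-230.963 = -3.9925


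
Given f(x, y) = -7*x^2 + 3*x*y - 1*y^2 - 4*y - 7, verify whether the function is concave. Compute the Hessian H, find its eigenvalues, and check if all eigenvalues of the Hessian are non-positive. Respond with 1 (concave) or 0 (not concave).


The Hessian of f(x,y) = -7*x^2 + 3*x*y - 1*y^2 - 4*y - 7 is:
H = [[-14, 3], [3, -2]]
Trace = -14 - 2 = -16
Determinant = -14*-2 - (3)^2 = 19
Discriminant = (-16)^2 - 4*19 = 180.0
Eigenvalues: lambda_1 = -14.7082, lambda_2 = -1.2918
The function is concave.

1


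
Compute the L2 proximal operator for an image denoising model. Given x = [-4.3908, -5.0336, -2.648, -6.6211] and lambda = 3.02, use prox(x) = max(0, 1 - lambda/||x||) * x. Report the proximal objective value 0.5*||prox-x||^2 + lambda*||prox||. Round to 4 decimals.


Step 1: Compute ||x||.
||x|| = 9.7707
Step 2: Compute scaling factor.
scale = max(0, 1 - 3.02/9.7707) = 0.6909
Step 3: prox(x) = [-3.0337, -3.4778, -1.8295, -4.5746]
||prox(x)|| = 6.7507
Step 4: Proximal objective.
0.5*||prox-x||^2 = 4.5602
lambda*||prox|| = 20.3871
Total = 24.9474


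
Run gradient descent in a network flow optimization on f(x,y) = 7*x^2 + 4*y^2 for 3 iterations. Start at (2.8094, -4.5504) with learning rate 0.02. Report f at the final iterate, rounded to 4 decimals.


Gradient descent on f(x,y) = 7*x^2 + 4*y^2.
Starting point: (2.8094, -4.5504), alpha = 0.02
Step 1: grad_x = 2*7*2.8094 = 39.3316, grad_y = 2*4*-4.5504 = -36.4032
  x_1 = 2.8094 - 0.02*39.3316 = 2.0228
  y_1 = -4.5504 - 0.02*-36.4032 = -3.8223
Step 2: grad_x = 2*7*2.0228 = 28.3188, grad_y = 2*4*-3.8223 = -30.5787
  x_2 = 2.0228 - 0.02*28.3188 = 1.4564
  y_2 = -3.8223 - 0.02*-30.5787 = -3.2108
Step 3: grad_x = 2*7*1.4564 = 20.3895, grad_y = 2*4*-3.2108 = -25.6861
  x_3 = 1.4564 - 0.02*20.3895 = 1.0486
  y_3 = -3.2108 - 0.02*-25.6861 = -2.697
f(1.0486, -2.697) = 7*1.0486^2 + 4*(-2.697)^2 = 36.7931


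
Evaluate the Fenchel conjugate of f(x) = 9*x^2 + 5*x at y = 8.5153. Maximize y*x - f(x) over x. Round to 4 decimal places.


f*(y) = sup_x {y*x - a*x^2 - b*x} = sup_x {(y-b)*x - a*x^2}
FOC: (y - b) - 2a*x = 0 => x* = (y - b)/(2a)
x* = (8.5153 - 5)/(2*9) = 0.1953
f*(8.5153) = (y-b)^2/(4a) = (8.5153 - 5)^2/(4*9)
= 12.3573/36 = 0.3433


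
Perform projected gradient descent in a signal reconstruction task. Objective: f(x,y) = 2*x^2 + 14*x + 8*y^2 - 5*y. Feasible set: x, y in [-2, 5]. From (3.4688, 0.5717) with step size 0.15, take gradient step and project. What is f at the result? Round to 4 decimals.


Step 1: Compute gradient at (3.4688, 0.5717).
grad_x = 2*2*3.4688 + 14 = 27.8752
grad_y = 2*8*0.5717 - 5 = 4.1472
Step 2: Gradient step.
x_raw = 3.4688 - 0.15*27.8752 = -0.7125
y_raw = 0.5717 - 0.15*4.1472 = -0.0504
Step 3: Project onto [-2, 5].
x_proj = clip(-0.7125) = -0.7125
y_proj = clip(-0.0504) = -0.0504
Step 4: Evaluate f.
f(-0.7125, -0.0504) = -8.6873


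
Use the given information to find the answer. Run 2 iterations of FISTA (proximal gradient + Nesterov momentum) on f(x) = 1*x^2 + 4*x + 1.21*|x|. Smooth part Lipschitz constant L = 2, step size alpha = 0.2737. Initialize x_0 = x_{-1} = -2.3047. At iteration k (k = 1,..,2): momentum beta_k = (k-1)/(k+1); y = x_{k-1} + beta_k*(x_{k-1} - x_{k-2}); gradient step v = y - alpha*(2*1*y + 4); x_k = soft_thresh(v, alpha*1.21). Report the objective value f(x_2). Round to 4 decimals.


FISTA on f(x) = 1*x^2 + 4*x + 1.21*|x|
L = 2, alpha = 0.2737
Iteration 1: beta = 0.0, y = -2.3047 + 0.0*(-2.3047 + 2.3047) = -2.3047
  grad(y) = -0.6094, v = y - alpha*grad = -2.1379
  prox(v) = soft_thresh(-2.1379, 0.3312) = -1.8067
Iteration 2: beta = 0.3333, y = -1.8067 + 0.3333*(-1.8067 + 2.3047) = -1.6407
  grad(y) = 0.7185, v = y - alpha*grad = -1.8374
  prox(v) = soft_thresh(-1.8374, 0.3312) = -1.5062
f(x_2) = 1*(-1.5062)^2 + 4*(-1.5062) + 1.21*|-1.5062| = -1.9337


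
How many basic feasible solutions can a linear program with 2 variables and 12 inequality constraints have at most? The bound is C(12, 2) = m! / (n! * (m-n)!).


Each vertex corresponds to some choice of n active constraints out of m, so the number of vertices is at most C(m, n) = m! / (n!(m-n)!).
m = 12, n = 2
Numerator: 12 * 11
Denominator: 2! = 2
C(12, 2) = 66
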